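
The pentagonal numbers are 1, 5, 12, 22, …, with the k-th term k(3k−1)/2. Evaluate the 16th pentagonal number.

376

The 16th pentagonal number is n(3n−1)/2 with n = 16.
16·(3·16 − 1)/2 = 16·47/2 = 376.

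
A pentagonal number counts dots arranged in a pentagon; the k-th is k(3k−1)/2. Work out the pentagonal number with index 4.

4·(3·4 − 1)/2 = 4·11/2 = 22.

22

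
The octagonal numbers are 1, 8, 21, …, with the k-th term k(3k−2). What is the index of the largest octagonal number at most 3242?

Solve n(3n−2) ≤ 3242 for integer n.
n = 33 gives 3201 ≤ 3242, while n = 34 gives 3400 > 3242; so the answer is index 33.

33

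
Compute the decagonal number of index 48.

The 48th decagonal number is n(4n−3) with n = 48.
48·(4·48 − 3) = 48·189 = 9072.

9072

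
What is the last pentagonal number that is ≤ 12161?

Solve n(3n−1)/2 ≤ 12161 for integer n.
n = 90 gives 12105 ≤ 12161, while n = 91 gives 12376 > 12161; so the answer is 12105.

12105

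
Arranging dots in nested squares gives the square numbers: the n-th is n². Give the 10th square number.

The 10th square number is n² with n = 10.
10² = 100.

100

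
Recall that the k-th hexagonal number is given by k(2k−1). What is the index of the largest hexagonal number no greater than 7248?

60

Solve n(2n−1) ≤ 7248 for integer n.
n = 60 gives 7140 ≤ 7248, while n = 61 gives 7381 > 7248; so the answer is index 60.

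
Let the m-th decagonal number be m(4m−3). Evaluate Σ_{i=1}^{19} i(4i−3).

9310

Σ i(4i−3) = 4Σi² − 3Σi over i = 1..19.
Σi = 190 and Σi² = 2470.
4·2470 − 3·190 = 9310.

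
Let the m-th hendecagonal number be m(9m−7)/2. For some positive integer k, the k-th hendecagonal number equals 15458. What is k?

59

Set n(9n−7)/2 = 15458, giving 9n² − 7n − 30916 = 0.
So n = (7 + 1055) / 18 = 1062/18 = 59.
Check: 59·(9·59 − 7)/2 = 15458. ✓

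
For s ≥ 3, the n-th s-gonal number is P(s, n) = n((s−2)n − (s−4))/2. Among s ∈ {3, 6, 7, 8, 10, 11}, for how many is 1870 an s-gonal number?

s = 3: P(3, 60) = 1830 and P(3, 61) = 1891; 1870 is not s-gonal.
s = 6: P(6, 30) = 1770 and P(6, 31) = 1891; 1870 is not s-gonal.
s = 7: P(7, 27) = 1782 and P(7, 28) = 1918; 1870 is not s-gonal.
s = 8: P(8, 25) = 1825 and P(8, 26) = 1976; 1870 is not s-gonal.
s = 10: P(10, 22) = 1870. ✓
s = 11: P(11, 20) = 1730 and P(11, 21) = 1911; 1870 is not s-gonal.
Hits: s ∈ {10} → 1.

1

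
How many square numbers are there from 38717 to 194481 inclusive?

The n-th square number is n².
Smallest index with value ≥ 38717: n = 197 (giving 38809).
Largest index with value ≤ 194481: n = 441 (giving 194481).
Indices 197 through 441: 245 terms.

245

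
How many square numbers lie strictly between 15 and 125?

8

The n-th square number is n².
Smallest index with value > 15: n = 4 (giving 16).
Largest index with value < 125: n = 11 (giving 121).
Indices 4 through 11: 8 terms.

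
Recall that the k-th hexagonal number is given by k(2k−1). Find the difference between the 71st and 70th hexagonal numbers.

Consecutive hexagonal numbers differ by 4n − 3: here 4·71 − 3 = 281.

281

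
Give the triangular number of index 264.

The 264th triangular number is n(n+1)/2 with n = 264.
264·265/2 = 69960/2 = 34980.

34980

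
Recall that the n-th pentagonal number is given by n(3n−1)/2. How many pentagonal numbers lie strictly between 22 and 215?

8

The n-th pentagonal number is n(3n−1)/2.
Smallest index with value > 22: n = 5 (giving 35).
Largest index with value < 215: n = 12 (giving 210).
Indices 5 through 12: 8 terms.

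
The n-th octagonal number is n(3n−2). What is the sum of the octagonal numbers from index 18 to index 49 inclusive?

Σ i(3i−2) = 3Σi² − 2Σi over i = 18..49.
Σi = 1225 − 153 = 1072 and Σi² = 40425 − 1785 = 38640.
3·38640 − 2·1072 = 113776.

113776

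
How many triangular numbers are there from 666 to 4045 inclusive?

54

The n-th triangular number is n(n+1)/2.
Smallest index with value ≥ 666: n = 36 (giving 666).
Largest index with value ≤ 4045: n = 89 (giving 4005).
Indices 36 through 89: 54 terms.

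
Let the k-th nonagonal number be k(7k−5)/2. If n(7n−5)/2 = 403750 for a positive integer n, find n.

340

Set n(7n−5)/2 = 403750, giving 7n² − 5n − 807500 = 0.
So n = (5 + 4755) / 14 = 4760/14 = 340.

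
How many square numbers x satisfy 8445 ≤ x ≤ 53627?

140

The n-th square number is n².
Smallest index with value ≥ 8445: n = 92 (giving 8464).
Largest index with value ≤ 53627: n = 231 (giving 53361).
Indices 92 through 231: 140 terms.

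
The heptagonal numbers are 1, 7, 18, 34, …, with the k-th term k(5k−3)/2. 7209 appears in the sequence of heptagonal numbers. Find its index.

54

Set n(5n−3)/2 = 7209, giving 5n² − 3n − 14418 = 0.
So n = (3 + 537) / 10 = 540/10 = 54.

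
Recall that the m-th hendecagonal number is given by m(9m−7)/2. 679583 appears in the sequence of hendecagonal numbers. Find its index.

389

Set n(9n−7)/2 = 679583, giving 9n² − 7n − 1359166 = 0.
The discriminant is 49 + 72·679583 = 48930025, and √48930025 = 6995.
So n = (7 + 6995) / 18 = 7002/18 = 389.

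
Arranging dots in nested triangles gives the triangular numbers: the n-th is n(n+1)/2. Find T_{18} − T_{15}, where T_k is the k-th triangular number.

51

18·19/2 = 171 and 15·16/2 = 120.
Difference: 171 − 120 = 51.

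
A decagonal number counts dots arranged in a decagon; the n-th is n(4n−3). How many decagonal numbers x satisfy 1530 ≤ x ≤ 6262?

The n-th decagonal number is n(4n−3).
Smallest index with value ≥ 1530: n = 20 (giving 1540).
Largest index with value ≤ 6262: n = 39 (giving 5967).
Indices 20 through 39: 20 terms.

20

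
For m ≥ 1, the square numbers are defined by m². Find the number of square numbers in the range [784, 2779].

25

The n-th square number is n².
Smallest index with value ≥ 784: n = 28 (giving 784).
Largest index with value ≤ 2779: n = 52 (giving 2704).
Indices 28 through 52: 25 terms.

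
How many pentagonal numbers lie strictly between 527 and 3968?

The n-th pentagonal number is n(3n−1)/2.
Smallest index with value > 527: n = 19 (giving 532).
Largest index with value < 3968: n = 51 (giving 3876).
Indices 19 through 51: 33 terms.

33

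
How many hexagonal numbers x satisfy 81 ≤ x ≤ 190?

The n-th hexagonal number is n(2n−1).
Smallest index with value ≥ 81: n = 7 (giving 91).
Largest index with value ≤ 190: n = 10 (giving 190).
Indices 7 through 10: 4 terms.

4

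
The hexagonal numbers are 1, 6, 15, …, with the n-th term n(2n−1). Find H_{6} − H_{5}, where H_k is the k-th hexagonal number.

21

Consecutive hexagonal numbers differ by 4n − 3: here 4·6 − 3 = 21.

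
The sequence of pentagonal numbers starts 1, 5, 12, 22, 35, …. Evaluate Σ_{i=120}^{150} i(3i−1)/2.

Σ i(3i−1)/2 = (3Σi² − Σi) / 2 over i = 120..150.
Σi = 11325 − 7140 = 4185 and Σi² = 1136275 − 568820 = 567455.
(3·567455 − 1·4185) / 2 = 1698180/2 = 849090.

849090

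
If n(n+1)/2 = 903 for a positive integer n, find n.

Set n(n+1)/2 = 903, giving n² + n − 1806 = 0.
The discriminant is 1 + 8·903 = 7225, and √7225 = 85.
So n = (-1 + 85) / 2 = 84/2 = 42.

42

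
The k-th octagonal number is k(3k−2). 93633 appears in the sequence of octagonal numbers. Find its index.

177

Set n(3n−2) = 93633, giving 3n² − 2n − 93633 = 0.
The discriminant is 4 + 12·93633 = 1123600, and √1123600 = 1060.
So n = (2 + 1060) / 6 = 1062/6 = 177.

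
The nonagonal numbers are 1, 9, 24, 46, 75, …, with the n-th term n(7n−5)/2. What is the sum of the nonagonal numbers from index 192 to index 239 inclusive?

Σ i(7i−5)/2 = (7Σi² − 5Σi) / 2 over i = 192..239.
Σi = 28680 − 18336 = 10344 and Σi² = 4579240 − 2340896 = 2238344.
(7·2238344 − 5·10344) / 2 = 15616688/2 = 7808344.

7808344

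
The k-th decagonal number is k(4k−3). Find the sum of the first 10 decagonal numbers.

Σ i(4i−3) = 4Σi² − 3Σi over i = 1..10.
Σi = 55 and Σi² = 385.
4·385 − 3·55 = 1375.

1375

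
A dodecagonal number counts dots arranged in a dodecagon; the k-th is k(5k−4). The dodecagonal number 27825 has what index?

Set n(5n−4) = 27825, giving 5n² − 4n − 27825 = 0.
The discriminant is 16 + 20·27825 = 556516, and √556516 = 746.
So n = (4 + 746) / 10 = 750/10 = 75.
Check: 75·(5·75 − 4) = 27825. ✓

75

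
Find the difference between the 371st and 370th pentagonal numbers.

Consecutive pentagonal numbers differ by 3n − 2: here 3·371 − 2 = 1111.

1111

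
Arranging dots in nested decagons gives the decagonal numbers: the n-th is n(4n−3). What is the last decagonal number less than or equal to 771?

742

Solve n(4n−3) ≤ 771 for integer n.
n = 14 gives 742 ≤ 771, while n = 15 gives 855 > 771; so the answer is 742.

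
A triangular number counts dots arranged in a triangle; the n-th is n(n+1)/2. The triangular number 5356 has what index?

103

Set n(n+1)/2 = 5356, giving n² + n − 10712 = 0.
The discriminant is 1 + 8·5356 = 42849, and √42849 = 207.
So n = (-1 + 207) / 2 = 206/2 = 103.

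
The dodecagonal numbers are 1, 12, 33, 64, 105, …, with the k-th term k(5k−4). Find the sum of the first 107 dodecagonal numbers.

Σ i(5i−4) = 5Σi² − 4Σi over i = 1..107.
Σi = 5778 and Σi² = 414090.
5·414090 − 4·5778 = 2047338.

2047338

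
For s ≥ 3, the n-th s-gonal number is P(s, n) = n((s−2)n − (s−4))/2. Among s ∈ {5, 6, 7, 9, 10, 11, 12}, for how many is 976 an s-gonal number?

1

s = 5: P(5, 25) = 925 and P(5, 26) = 1001; 976 is not s-gonal.
s = 6: P(6, 22) = 946 and P(6, 23) = 1035; 976 is not s-gonal.
s = 7: P(7, 20) = 970 and P(7, 21) = 1071; 976 is not s-gonal.
s = 9: P(9, 17) = 969 and P(9, 18) = 1089; 976 is not s-gonal.
s = 10: P(10, 16) = 976. ✓
s = 11: P(11, 15) = 960 and P(11, 16) = 1096; 976 is not s-gonal.
s = 12: P(12, 14) = 924 and P(12, 15) = 1065; 976 is not s-gonal.
Hits: s ∈ {10} → 1.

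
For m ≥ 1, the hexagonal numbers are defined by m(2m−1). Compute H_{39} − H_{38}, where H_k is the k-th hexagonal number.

Consecutive hexagonal numbers differ by 4n − 3: here 4·39 − 3 = 153.

153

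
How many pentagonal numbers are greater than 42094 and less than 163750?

163

The n-th pentagonal number is n(3n−1)/2.
Smallest index with value > 42094: n = 168 (giving 42252).
Largest index with value < 163750: n = 330 (giving 163185).
Indices 168 through 330: 163 terms.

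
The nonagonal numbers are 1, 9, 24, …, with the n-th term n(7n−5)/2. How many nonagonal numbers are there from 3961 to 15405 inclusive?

33

The n-th nonagonal number is n(7n−5)/2.
Smallest index with value ≥ 3961: n = 34 (giving 3961).
Largest index with value ≤ 15405: n = 66 (giving 15081).
Indices 34 through 66: 33 terms.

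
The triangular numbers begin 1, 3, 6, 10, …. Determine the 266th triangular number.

35511

The 266th triangular number is n(n+1)/2 with n = 266.
266·267/2 = 71022/2 = 35511.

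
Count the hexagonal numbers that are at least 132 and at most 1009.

The n-th hexagonal number is n(2n−1).
Smallest index with value ≥ 132: n = 9 (giving 153).
Largest index with value ≤ 1009: n = 22 (giving 946).
Indices 9 through 22: 14 terms.

14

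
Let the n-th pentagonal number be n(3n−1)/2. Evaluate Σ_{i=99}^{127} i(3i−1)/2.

556858

Σ i(3i−1)/2 = (3Σi² − Σi) / 2 over i = 99..127.
Σi = 8128 − 4851 = 3277 and Σi² = 690880 − 318549 = 372331.
(3·372331 − 1·3277) / 2 = 1113716/2 = 556858.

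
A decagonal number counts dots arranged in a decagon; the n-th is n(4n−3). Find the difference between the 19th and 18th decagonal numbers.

Consecutive decagonal numbers differ by 8n − 7: here 8·19 − 7 = 145.

145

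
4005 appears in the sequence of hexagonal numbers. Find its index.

Set n(2n−1) = 4005, giving 2n² − n − 4005 = 0.
The discriminant is 1 + 8·4005 = 32041, and √32041 = 179.
So n = (1 + 179) / 4 = 180/4 = 45.
Check: 45·(2·45 − 1) = 4005. ✓

45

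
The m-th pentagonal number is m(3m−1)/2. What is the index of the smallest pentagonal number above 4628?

Solve n(3n−1)/2 > 4628 for integer n.
The largest n with value ≤ 4628 is 55 (since 4510 ≤ 4628 < 4676), so the first above is n = 56, value 4676.

56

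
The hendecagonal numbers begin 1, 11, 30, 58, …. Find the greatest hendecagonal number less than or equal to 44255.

43758

Solve n(9n−7)/2 ≤ 44255 for integer n.
n = 99 gives 43758 ≤ 44255, while n = 100 gives 44650 > 44255; so the answer is 43758.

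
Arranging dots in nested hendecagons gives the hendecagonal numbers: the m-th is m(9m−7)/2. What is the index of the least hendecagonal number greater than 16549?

62

Solve n(9n−7)/2 > 16549 for integer n.
The largest n with value ≤ 16549 is 61 (since 16531 ≤ 16549 < 17081), so the first above is n = 62, value 17081.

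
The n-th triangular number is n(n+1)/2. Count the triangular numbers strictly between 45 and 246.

12

The n-th triangular number is n(n+1)/2.
Smallest index with value > 45: n = 10 (giving 55).
Largest index with value < 246: n = 21 (giving 231).
Indices 10 through 21: 12 terms.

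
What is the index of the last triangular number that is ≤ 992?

Solve n(n+1)/2 ≤ 992 for integer n.
n = 44 gives 990 ≤ 992, while n = 45 gives 1035 > 992; so the answer is index 44.

44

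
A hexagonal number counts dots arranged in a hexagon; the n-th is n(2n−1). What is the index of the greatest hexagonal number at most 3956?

Solve n(2n−1) ≤ 3956 for integer n.
n = 44 gives 3828 ≤ 3956, while n = 45 gives 4005 > 3956; so the answer is index 44.

44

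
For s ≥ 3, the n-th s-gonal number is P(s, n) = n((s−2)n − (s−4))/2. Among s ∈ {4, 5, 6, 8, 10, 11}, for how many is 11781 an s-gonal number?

s = 4: P(4, 108) = 11664 and P(4, 109) = 11881; 11781 is not s-gonal.
s = 5: P(5, 88) = 11572 and P(5, 89) = 11837; 11781 is not s-gonal.
s = 6: P(6, 77) = 11781. ✓
s = 8: P(8, 63) = 11781. ✓
s = 10: P(10, 54) = 11502 and P(10, 55) = 11935; 11781 is not s-gonal.
s = 11: P(11, 51) = 11526 and P(11, 52) = 11986; 11781 is not s-gonal.
Hits: s ∈ {6, 8} → 2.

2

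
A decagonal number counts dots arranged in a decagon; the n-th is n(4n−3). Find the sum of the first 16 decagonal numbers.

5576

Σ i(4i−3) = 4Σi² − 3Σi over i = 1..16.
Σi = 136 and Σi² = 1496.
4·1496 − 3·136 = 5576.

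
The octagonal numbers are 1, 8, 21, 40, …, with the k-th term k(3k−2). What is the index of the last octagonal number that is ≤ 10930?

60

Solve n(3n−2) ≤ 10930 for integer n.
n = 60 gives 10680 ≤ 10930, while n = 61 gives 11041 > 10930; so the answer is index 60.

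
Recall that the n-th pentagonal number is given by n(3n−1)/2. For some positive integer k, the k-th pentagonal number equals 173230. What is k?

340

Set n(3n−1)/2 = 173230, giving 3n² − n − 346460 = 0.
So n = (1 + 2039) / 6 = 2040/6 = 340.
Check: 340·(3·340 − 1)/2 = 173230. ✓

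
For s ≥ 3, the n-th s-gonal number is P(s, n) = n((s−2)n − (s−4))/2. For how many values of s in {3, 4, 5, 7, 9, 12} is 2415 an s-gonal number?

1

s = 3: P(3, 69) = 2415. ✓
s = 4: P(4, 49) = 2401 and P(4, 50) = 2500; 2415 is not s-gonal.
s = 5: P(5, 40) = 2380 and P(5, 41) = 2501; 2415 is not s-gonal.
s = 7: P(7, 31) = 2356 and P(7, 32) = 2512; 2415 is not s-gonal.
s = 9: P(9, 26) = 2301 and P(9, 27) = 2484; 2415 is not s-gonal.
s = 12: P(12, 22) = 2332 and P(12, 23) = 2553; 2415 is not s-gonal.
Hits: s ∈ {3} → 1.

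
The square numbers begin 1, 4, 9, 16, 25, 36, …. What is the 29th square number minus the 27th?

112

29² = 841 and 27² = 729.
Difference: 841 − 729 = 112.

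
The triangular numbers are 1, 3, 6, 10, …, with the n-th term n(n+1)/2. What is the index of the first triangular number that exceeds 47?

Solve n(n+1)/2 > 47 for integer n.
The largest n with value ≤ 47 is 9 (since 45 ≤ 47 < 55), so the first above is n = 10, value 55.

10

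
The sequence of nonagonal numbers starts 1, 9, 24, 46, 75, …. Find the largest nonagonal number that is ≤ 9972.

Solve n(7n−5)/2 ≤ 9972 for integer n.
n = 53 gives 9699 ≤ 9972, while n = 54 gives 10071 > 9972; so the answer is 9699.

9699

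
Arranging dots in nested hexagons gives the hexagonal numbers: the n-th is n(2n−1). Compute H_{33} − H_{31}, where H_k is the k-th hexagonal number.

33·(2·33 − 1) = 2145 and 31·(2·31 − 1) = 1891.
Difference: 2145 − 1891 = 254.

254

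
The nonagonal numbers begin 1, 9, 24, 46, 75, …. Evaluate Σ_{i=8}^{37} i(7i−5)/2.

Σ i(7i−5)/2 = (7Σi² − 5Σi) / 2 over i = 8..37.
Σi = 703 − 28 = 675 and Σi² = 17575 − 140 = 17435.
(7·17435 − 5·675) / 2 = 118670/2 = 59335.

59335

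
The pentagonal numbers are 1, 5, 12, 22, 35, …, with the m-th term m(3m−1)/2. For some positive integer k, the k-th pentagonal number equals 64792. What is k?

208

Set n(3n−1)/2 = 64792, giving 3n² − n − 129584 = 0.
The discriminant is 1 + 24·64792 = 1555009, and √1555009 = 1247.
So n = (1 + 1247) / 6 = 1248/6 = 208.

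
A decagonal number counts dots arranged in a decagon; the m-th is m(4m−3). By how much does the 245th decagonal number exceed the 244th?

Consecutive decagonal numbers differ by 8n − 7: here 8·245 − 7 = 1953.

1953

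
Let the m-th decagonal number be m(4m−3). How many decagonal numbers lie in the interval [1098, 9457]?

The n-th decagonal number is n(4n−3).
Smallest index with value ≥ 1098: n = 17 (giving 1105).
Largest index with value ≤ 9457: n = 49 (giving 9457).
Indices 17 through 49: 33 terms.

33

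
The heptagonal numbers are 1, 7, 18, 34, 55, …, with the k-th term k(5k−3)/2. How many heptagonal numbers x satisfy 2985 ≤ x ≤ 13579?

40

The n-th heptagonal number is n(5n−3)/2.
Smallest index with value ≥ 2985: n = 35 (giving 3010).
Largest index with value ≤ 13579: n = 74 (giving 13579).
Indices 35 through 74: 40 terms.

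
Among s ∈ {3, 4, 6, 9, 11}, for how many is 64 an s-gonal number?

1

s = 3: P(3, 10) = 55 and P(3, 11) = 66; 64 is not s-gonal.
s = 4: P(4, 8) = 64. ✓
s = 6: P(6, 5) = 45 and P(6, 6) = 66; 64 is not s-gonal.
s = 9: P(9, 4) = 46 and P(9, 5) = 75; 64 is not s-gonal.
s = 11: P(11, 4) = 58 and P(11, 5) = 95; 64 is not s-gonal.
Hits: s ∈ {4} → 1.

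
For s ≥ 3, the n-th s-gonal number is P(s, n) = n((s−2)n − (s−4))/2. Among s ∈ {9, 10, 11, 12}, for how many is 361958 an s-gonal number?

1

s = 9: P(9, 321) = 359841 and P(9, 322) = 362089; 361958 is not s-gonal.
s = 10: P(10, 301) = 361501 and P(10, 302) = 363910; 361958 is not s-gonal.
s = 11: P(11, 284) = 361958. ✓
s = 12: P(12, 269) = 360729 and P(12, 270) = 363420; 361958 is not s-gonal.
Hits: s ∈ {11} → 1.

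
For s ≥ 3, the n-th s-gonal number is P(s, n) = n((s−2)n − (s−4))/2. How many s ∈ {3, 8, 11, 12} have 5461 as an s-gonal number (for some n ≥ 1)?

s = 3: P(3, 104) = 5460 and P(3, 105) = 5565; 5461 is not s-gonal.
s = 8: P(8, 43) = 5461. ✓
s = 11: P(11, 35) = 5390 and P(11, 36) = 5706; 5461 is not s-gonal.
s = 12: P(12, 33) = 5313 and P(12, 34) = 5644; 5461 is not s-gonal.
Hits: s ∈ {8} → 1.

1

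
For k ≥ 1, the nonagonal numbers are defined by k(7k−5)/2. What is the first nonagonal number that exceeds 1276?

1350

Solve n(7n−5)/2 > 1276 for integer n.
The largest n with value ≤ 1276 is 19 (since 1216 ≤ 1276 < 1350), so the first above is n = 20, value 1350.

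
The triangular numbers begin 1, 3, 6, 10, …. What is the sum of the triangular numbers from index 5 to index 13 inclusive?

435

Σ i(i+1)/2 = (Σi² + Σi) / 2 over i = 5..13.
Σi = 91 − 10 = 81 and Σi² = 819 − 30 = 789.
(1·789 + 1·81) / 2 = 870/2 = 435.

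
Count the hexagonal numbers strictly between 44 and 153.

4

The n-th hexagonal number is n(2n−1).
Smallest index with value > 44: n = 5 (giving 45).
Largest index with value < 153: n = 8 (giving 120).
Indices 5 through 8: 4 terms.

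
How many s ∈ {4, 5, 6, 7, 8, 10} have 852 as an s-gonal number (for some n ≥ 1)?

1

s = 4: P(4, 29) = 841 and P(4, 30) = 900; 852 is not s-gonal.
s = 5: P(5, 24) = 852. ✓
s = 6: P(6, 20) = 780 and P(6, 21) = 861; 852 is not s-gonal.
s = 7: P(7, 18) = 783 and P(7, 19) = 874; 852 is not s-gonal.
s = 8: P(8, 17) = 833 and P(8, 18) = 936; 852 is not s-gonal.
s = 10: P(10, 14) = 742 and P(10, 15) = 855; 852 is not s-gonal.
Hits: s ∈ {5} → 1.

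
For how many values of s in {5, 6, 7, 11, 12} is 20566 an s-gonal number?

1

s = 5: P(5, 117) = 20475 and P(5, 118) = 20827; 20566 is not s-gonal.
s = 6: P(6, 101) = 20301 and P(6, 102) = 20706; 20566 is not s-gonal.
s = 7: P(7, 91) = 20566. ✓
s = 11: P(11, 67) = 19966 and P(11, 68) = 20570; 20566 is not s-gonal.
s = 12: P(12, 64) = 20224 and P(12, 65) = 20865; 20566 is not s-gonal.
Hits: s ∈ {7} → 1.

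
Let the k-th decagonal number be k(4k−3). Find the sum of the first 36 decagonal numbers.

Σ i(4i−3) = 4Σi² − 3Σi over i = 1..36.
Σi = 666 and Σi² = 16206.
4·16206 − 3·666 = 62826.

62826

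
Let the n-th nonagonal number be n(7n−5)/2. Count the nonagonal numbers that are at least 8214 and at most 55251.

The n-th nonagonal number is n(7n−5)/2.
Smallest index with value ≥ 8214: n = 49 (giving 8281).
Largest index with value ≤ 55251: n = 126 (giving 55251).
Indices 49 through 126: 78 terms.

78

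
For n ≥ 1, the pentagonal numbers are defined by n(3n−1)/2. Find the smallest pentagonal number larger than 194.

210

Solve n(3n−1)/2 > 194 for integer n.
The largest n with value ≤ 194 is 11 (since 176 ≤ 194 < 210), so the first above is n = 12, value 210.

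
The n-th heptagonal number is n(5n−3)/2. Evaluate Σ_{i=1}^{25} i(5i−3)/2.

Σ i(5i−3)/2 = (5Σi² − 3Σi) / 2 over i = 1..25.
Σi = 325 and Σi² = 5525.
(5·5525 − 3·325) / 2 = 26650/2 = 13325.

13325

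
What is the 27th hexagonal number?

1431

The 27th hexagonal number is n(2n−1) with n = 27.
27·(2·27 − 1) = 27·53 = 1431.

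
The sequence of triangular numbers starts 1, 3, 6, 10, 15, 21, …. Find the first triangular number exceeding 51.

Solve n(n+1)/2 > 51 for integer n.
The largest n with value ≤ 51 is 9 (since 45 ≤ 51 < 55), so the first above is n = 10, value 55.

55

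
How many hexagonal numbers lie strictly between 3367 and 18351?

55

The n-th hexagonal number is n(2n−1).
Smallest index with value > 3367: n = 42 (giving 3486).
Largest index with value < 18351: n = 96 (giving 18336).
Indices 42 through 96: 55 terms.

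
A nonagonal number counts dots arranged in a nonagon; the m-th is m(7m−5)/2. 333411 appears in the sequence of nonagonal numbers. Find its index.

Set n(7n−5)/2 = 333411, giving 7n² − 5n − 666822 = 0.
So n = (5 + 4321) / 14 = 4326/14 = 309.
Check: 309·(7·309 − 5)/2 = 333411. ✓

309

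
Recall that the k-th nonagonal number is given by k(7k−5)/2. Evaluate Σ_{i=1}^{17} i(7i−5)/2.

5865

Σ i(7i−5)/2 = (7Σi² − 5Σi) / 2 over i = 1..17.
Σi = 153 and Σi² = 1785.
(7·1785 − 5·153) / 2 = 11730/2 = 5865.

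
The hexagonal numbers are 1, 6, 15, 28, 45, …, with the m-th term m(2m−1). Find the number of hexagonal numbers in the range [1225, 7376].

The n-th hexagonal number is n(2n−1).
Smallest index with value ≥ 1225: n = 25 (giving 1225).
Largest index with value ≤ 7376: n = 60 (giving 7140).
Indices 25 through 60: 36 terms.

36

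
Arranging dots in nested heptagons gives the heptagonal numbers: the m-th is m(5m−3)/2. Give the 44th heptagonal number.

4774

44·(5·44 − 3)/2 = 44·217/2 = 4774.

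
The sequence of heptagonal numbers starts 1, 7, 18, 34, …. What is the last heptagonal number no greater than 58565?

58293

Solve n(5n−3)/2 ≤ 58565 for integer n.
n = 153 gives 58293 ≤ 58565, while n = 154 gives 59059 > 58565; so the answer is 58293.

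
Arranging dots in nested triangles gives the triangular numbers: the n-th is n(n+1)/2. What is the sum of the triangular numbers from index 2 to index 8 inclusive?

119

Σ i(i+1)/2 = (Σi² + Σi) / 2 over i = 2..8.
Σi = 36 − 1 = 35 and Σi² = 204 − 1 = 203.
(1·203 + 1·35) / 2 = 238/2 = 119.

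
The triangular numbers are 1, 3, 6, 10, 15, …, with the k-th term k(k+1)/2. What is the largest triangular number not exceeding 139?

136

Solve n(n+1)/2 ≤ 139 for integer n.
n = 16 gives 136 ≤ 139, while n = 17 gives 153 > 139; so the answer is 136.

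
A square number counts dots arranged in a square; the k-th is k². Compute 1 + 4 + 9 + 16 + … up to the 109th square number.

Σ_{i=1}^{109} i² = 109·110·219/6 = 437635.

437635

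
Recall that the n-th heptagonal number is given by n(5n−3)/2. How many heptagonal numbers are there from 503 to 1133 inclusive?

7

The n-th heptagonal number is n(5n−3)/2.
Smallest index with value ≥ 503: n = 15 (giving 540).
Largest index with value ≤ 1133: n = 21 (giving 1071).
Indices 15 through 21: 7 terms.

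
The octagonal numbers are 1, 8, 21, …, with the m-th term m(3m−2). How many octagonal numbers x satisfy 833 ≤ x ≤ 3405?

18

The n-th octagonal number is n(3n−2).
Smallest index with value ≥ 833: n = 17 (giving 833).
Largest index with value ≤ 3405: n = 34 (giving 3400).
Indices 17 through 34: 18 terms.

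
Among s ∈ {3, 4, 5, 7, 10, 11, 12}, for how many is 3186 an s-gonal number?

2

s = 3: P(3, 79) = 3160 and P(3, 80) = 3240; 3186 is not s-gonal.
s = 4: P(4, 56) = 3136 and P(4, 57) = 3249; 3186 is not s-gonal.
s = 5: P(5, 46) = 3151 and P(5, 47) = 3290; 3186 is not s-gonal.
s = 7: P(7, 36) = 3186. ✓
s = 10: P(10, 28) = 3052 and P(10, 29) = 3277; 3186 is not s-gonal.
s = 11: P(11, 27) = 3186. ✓
s = 12: P(12, 25) = 3025 and P(12, 26) = 3276; 3186 is not s-gonal.
Hits: s ∈ {7, 11} → 2.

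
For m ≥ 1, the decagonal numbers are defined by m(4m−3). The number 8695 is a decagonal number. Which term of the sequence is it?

47

Set n(4n−3) = 8695, giving 4n² − 3n − 8695 = 0.
The discriminant is 9 + 16·8695 = 139129, and √139129 = 373.
So n = (3 + 373) / 8 = 376/8 = 47.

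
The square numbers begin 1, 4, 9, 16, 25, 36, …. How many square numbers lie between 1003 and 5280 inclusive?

41

The n-th square number is n².
Smallest index with value ≥ 1003: n = 32 (giving 1024).
Largest index with value ≤ 5280: n = 72 (giving 5184).
Indices 32 through 72: 41 terms.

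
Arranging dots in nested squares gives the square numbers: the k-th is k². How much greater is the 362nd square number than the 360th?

1444

362² = 131044 and 360² = 129600.
Difference: 131044 − 129600 = 1444.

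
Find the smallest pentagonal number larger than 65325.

Solve n(3n−1)/2 > 65325 for integer n.
The largest n with value ≤ 65325 is 208 (since 64792 ≤ 65325 < 65417), so the first above is n = 209, value 65417.

65417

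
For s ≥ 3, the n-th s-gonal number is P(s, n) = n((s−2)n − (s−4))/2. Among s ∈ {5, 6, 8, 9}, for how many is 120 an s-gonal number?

1

s = 5: P(5, 9) = 117 and P(5, 10) = 145; 120 is not s-gonal.
s = 6: P(6, 8) = 120. ✓
s = 8: P(8, 6) = 96 and P(8, 7) = 133; 120 is not s-gonal.
s = 9: P(9, 6) = 111 and P(9, 7) = 154; 120 is not s-gonal.
Hits: s ∈ {6} → 1.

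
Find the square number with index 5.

The 5th square number is n² with n = 5.
5² = 25.

25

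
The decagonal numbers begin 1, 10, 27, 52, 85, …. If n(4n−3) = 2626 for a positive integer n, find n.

26

Set n(4n−3) = 2626, giving 4n² − 3n − 2626 = 0.
The discriminant is 9 + 16·2626 = 42025, and √42025 = 205.
So n = (3 + 205) / 8 = 208/8 = 26.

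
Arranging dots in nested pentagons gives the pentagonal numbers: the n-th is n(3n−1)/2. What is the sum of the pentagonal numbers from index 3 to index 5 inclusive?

Σ i(3i−1)/2 = (3Σi² − Σi) / 2 over i = 3..5.
Σi = 15 − 3 = 12 and Σi² = 55 − 5 = 50.
(3·50 − 1·12) / 2 = 138/2 = 69.

69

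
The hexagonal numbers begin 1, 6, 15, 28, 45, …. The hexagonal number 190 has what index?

Set n(2n−1) = 190, giving 2n² − n − 190 = 0.
So n = (1 + 39) / 4 = 40/4 = 10.

10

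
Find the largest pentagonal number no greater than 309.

Solve n(3n−1)/2 ≤ 309 for integer n.
n = 14 gives 287 ≤ 309, while n = 15 gives 330 > 309; so the answer is 287.

287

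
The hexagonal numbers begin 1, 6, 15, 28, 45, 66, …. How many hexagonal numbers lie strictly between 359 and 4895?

36

The n-th hexagonal number is n(2n−1).
Smallest index with value > 359: n = 14 (giving 378).
Largest index with value < 4895: n = 49 (giving 4753).
Indices 14 through 49: 36 terms.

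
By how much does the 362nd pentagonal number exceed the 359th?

3243

362·(3·362 − 1)/2 = 196385 and 359·(3·359 − 1)/2 = 193142.
Difference: 196385 − 193142 = 3243.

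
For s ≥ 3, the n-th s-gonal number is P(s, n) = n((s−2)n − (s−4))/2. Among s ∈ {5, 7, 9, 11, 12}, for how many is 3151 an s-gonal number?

1

s = 5: P(5, 46) = 3151. ✓
s = 7: P(7, 35) = 3010 and P(7, 36) = 3186; 3151 is not s-gonal.
s = 9: P(9, 30) = 3075 and P(9, 31) = 3286; 3151 is not s-gonal.
s = 11: P(11, 26) = 2951 and P(11, 27) = 3186; 3151 is not s-gonal.
s = 12: P(12, 25) = 3025 and P(12, 26) = 3276; 3151 is not s-gonal.
Hits: s ∈ {5} → 1.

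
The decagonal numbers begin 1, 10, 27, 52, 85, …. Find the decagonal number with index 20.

1540

The 20th decagonal number is n(4n−3) with n = 20.
20·(4·20 − 3) = 20·77 = 1540.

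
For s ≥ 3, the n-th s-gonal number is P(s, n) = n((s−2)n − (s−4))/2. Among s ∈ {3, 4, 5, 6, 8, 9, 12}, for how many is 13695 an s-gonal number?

2

s = 3: P(3, 165) = 13695. ✓
s = 4: P(4, 117) = 13689 and P(4, 118) = 13924; 13695 is not s-gonal.
s = 5: P(5, 95) = 13490 and P(5, 96) = 13776; 13695 is not s-gonal.
s = 6: P(6, 83) = 13695. ✓
s = 8: P(8, 67) = 13333 and P(8, 68) = 13736; 13695 is not s-gonal.
s = 9: P(9, 62) = 13299 and P(9, 63) = 13734; 13695 is not s-gonal.
s = 12: P(12, 52) = 13312 and P(12, 53) = 13833; 13695 is not s-gonal.
Hits: s ∈ {3, 6} → 2.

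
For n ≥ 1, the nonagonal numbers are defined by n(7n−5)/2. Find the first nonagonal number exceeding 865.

Solve n(7n−5)/2 > 865 for integer n.
The largest n with value ≤ 865 is 16 (since 856 ≤ 865 < 969), so the first above is n = 17, value 969.

969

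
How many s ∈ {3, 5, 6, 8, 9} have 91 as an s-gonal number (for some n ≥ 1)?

s = 3: P(3, 13) = 91. ✓
s = 5: P(5, 7) = 70 and P(5, 8) = 92; 91 is not s-gonal.
s = 6: P(6, 7) = 91. ✓
s = 8: P(8, 5) = 65 and P(8, 6) = 96; 91 is not s-gonal.
s = 9: P(9, 5) = 75 and P(9, 6) = 111; 91 is not s-gonal.
Hits: s ∈ {3, 6} → 2.

2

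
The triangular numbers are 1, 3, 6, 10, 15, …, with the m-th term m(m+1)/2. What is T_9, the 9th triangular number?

45

9·10/2 = 90/2 = 45.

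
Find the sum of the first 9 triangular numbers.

165

Σ i(i+1)/2 = (Σi² + Σi) / 2 over i = 1..9.
Σi = 45 and Σi² = 285.
(1·285 + 1·45) / 2 = 330/2 = 165.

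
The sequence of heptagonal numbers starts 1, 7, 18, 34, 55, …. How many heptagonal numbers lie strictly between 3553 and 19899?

The n-th heptagonal number is n(5n−3)/2.
Smallest index with value > 3553: n = 39 (giving 3744).
Largest index with value < 19899: n = 89 (giving 19669).
Indices 39 through 89: 51 terms.

51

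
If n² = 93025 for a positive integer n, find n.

305

We need n² = 93025, so n = √93025 = 305.
Check: 305² = 93025. ✓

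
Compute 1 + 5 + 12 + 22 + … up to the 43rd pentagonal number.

Σ i(3i−1)/2 = (3Σi² − Σi) / 2 over i = 1..43.
Σi = 946 and Σi² = 27434.
(3·27434 − 1·946) / 2 = 81356/2 = 40678.

40678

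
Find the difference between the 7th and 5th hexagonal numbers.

7·(2·7 − 1) = 91 and 5·(2·5 − 1) = 45.
Difference: 91 − 45 = 46.

46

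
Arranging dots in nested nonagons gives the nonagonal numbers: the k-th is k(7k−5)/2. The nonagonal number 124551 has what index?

189

Set n(7n−5)/2 = 124551, giving 7n² − 5n − 249102 = 0.
The discriminant is 25 + 56·124551 = 6974881, and √6974881 = 2641.
So n = (5 + 2641) / 14 = 2646/14 = 189.
Check: 189·(7·189 − 5)/2 = 124551. ✓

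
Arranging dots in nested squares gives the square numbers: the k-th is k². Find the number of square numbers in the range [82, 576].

15

The n-th square number is n².
Smallest index with value ≥ 82: n = 10 (giving 100).
Largest index with value ≤ 576: n = 24 (giving 576).
Indices 10 through 24: 15 terms.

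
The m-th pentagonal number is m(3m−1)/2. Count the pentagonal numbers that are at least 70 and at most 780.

The n-th pentagonal number is n(3n−1)/2.
Smallest index with value ≥ 70: n = 7 (giving 70).
Largest index with value ≤ 780: n = 22 (giving 715).
Indices 7 through 22: 16 terms.

16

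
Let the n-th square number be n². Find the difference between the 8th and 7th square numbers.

n² − (n−1)² = 2n − 1, so 8² − 7² = 2·8 − 1 = 15.

15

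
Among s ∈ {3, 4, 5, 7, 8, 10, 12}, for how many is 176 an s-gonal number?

2

s = 3: P(3, 18) = 171 and P(3, 19) = 190; 176 is not s-gonal.
s = 4: P(4, 13) = 169 and P(4, 14) = 196; 176 is not s-gonal.
s = 5: P(5, 11) = 176. ✓
s = 7: P(7, 8) = 148 and P(7, 9) = 189; 176 is not s-gonal.
s = 8: P(8, 8) = 176. ✓
s = 10: P(10, 7) = 175 and P(10, 8) = 232; 176 is not s-gonal.
s = 12: P(12, 6) = 156 and P(12, 7) = 217; 176 is not s-gonal.
Hits: s ∈ {5, 8} → 2.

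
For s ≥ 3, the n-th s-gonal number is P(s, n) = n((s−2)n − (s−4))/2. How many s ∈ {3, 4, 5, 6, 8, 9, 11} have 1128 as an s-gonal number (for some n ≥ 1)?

2

s = 3: P(3, 47) = 1128. ✓
s = 4: P(4, 33) = 1089 and P(4, 34) = 1156; 1128 is not s-gonal.
s = 5: P(5, 27) = 1080 and P(5, 28) = 1162; 1128 is not s-gonal.
s = 6: P(6, 24) = 1128. ✓
s = 8: P(8, 19) = 1045 and P(8, 20) = 1160; 1128 is not s-gonal.
s = 9: P(9, 18) = 1089 and P(9, 19) = 1216; 1128 is not s-gonal.
s = 11: P(11, 16) = 1096 and P(11, 17) = 1241; 1128 is not s-gonal.
Hits: s ∈ {3, 6} → 2.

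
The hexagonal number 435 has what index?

Set n(2n−1) = 435, giving 2n² − n − 435 = 0.
So n = (1 + 59) / 4 = 60/4 = 15.

15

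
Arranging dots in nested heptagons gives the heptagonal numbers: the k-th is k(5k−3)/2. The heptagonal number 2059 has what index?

Set n(5n−3)/2 = 2059, giving 5n² − 3n − 4118 = 0.
The discriminant is 9 + 40·2059 = 82369, and √82369 = 287.
So n = (3 + 287) / 10 = 290/10 = 29.

29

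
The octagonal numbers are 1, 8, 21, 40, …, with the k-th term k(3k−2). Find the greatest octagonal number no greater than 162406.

162401

Solve n(3n−2) ≤ 162406 for integer n.
n = 233 gives 162401 ≤ 162406, while n = 234 gives 163800 > 162406; so the answer is 162401.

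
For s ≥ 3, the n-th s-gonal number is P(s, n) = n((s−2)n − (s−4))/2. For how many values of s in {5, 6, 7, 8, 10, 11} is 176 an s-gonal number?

2

s = 5: P(5, 11) = 176. ✓
s = 6: P(6, 9) = 153 and P(6, 10) = 190; 176 is not s-gonal.
s = 7: P(7, 8) = 148 and P(7, 9) = 189; 176 is not s-gonal.
s = 8: P(8, 8) = 176. ✓
s = 10: P(10, 7) = 175 and P(10, 8) = 232; 176 is not s-gonal.
s = 11: P(11, 6) = 141 and P(11, 7) = 196; 176 is not s-gonal.
Hits: s ∈ {5, 8} → 2.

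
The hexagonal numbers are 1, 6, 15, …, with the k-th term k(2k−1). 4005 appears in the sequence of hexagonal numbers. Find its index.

45

Set n(2n−1) = 4005, giving 2n² − n − 4005 = 0.
So n = (1 + 179) / 4 = 180/4 = 45.
Check: 45·(2·45 − 1) = 4005. ✓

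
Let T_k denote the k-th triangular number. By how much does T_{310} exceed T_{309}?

Consecutive triangular numbers differ by n: T_{310} − T_{309} = 310.

310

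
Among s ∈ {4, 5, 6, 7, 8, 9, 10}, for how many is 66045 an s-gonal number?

1

s = 4: P(4, 256) = 65536 and P(4, 257) = 66049; 66045 is not s-gonal.
s = 5: P(5, 210) = 66045. ✓
s = 6: P(6, 181) = 65341 and P(6, 182) = 66066; 66045 is not s-gonal.
s = 7: P(7, 162) = 65367 and P(7, 163) = 66178; 66045 is not s-gonal.
s = 8: P(8, 148) = 65416 and P(8, 149) = 66305; 66045 is not s-gonal.
s = 9: P(9, 137) = 65349 and P(9, 138) = 66309; 66045 is not s-gonal.
s = 10: P(10, 128) = 65152 and P(10, 129) = 66177; 66045 is not s-gonal.
Hits: s ∈ {5} → 1.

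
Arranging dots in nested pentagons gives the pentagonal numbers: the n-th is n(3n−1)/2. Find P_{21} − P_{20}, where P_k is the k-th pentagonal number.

Consecutive pentagonal numbers differ by 3n − 2: here 3·21 − 2 = 61.

61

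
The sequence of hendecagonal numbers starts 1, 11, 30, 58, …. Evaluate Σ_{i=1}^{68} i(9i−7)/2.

473892

Σ i(9i−7)/2 = (9Σi² − 7Σi) / 2 over i = 1..68.
Σi = 2346 and Σi² = 107134.
(9·107134 − 7·2346) / 2 = 947784/2 = 473892.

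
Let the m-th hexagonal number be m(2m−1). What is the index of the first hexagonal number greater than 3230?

41

Solve n(2n−1) > 3230 for integer n.
The largest n with value ≤ 3230 is 40 (since 3160 ≤ 3230 < 3321), so the first above is n = 41, value 3321.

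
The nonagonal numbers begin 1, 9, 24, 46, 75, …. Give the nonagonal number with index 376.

The 376th nonagonal number is n(7n−5)/2 with n = 376.
376·(7·376 − 5)/2 = 376·2627/2 = 493876.

493876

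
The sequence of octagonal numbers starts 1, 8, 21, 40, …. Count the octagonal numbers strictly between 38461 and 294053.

200

The n-th octagonal number is n(3n−2).
Smallest index with value > 38461: n = 114 (giving 38760).
Largest index with value < 294053: n = 313 (giving 293281).
Indices 114 through 313: 200 terms.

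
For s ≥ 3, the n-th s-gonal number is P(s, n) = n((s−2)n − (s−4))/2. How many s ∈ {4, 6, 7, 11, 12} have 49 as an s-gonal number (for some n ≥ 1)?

s = 4: P(4, 7) = 49. ✓
s = 6: P(6, 5) = 45 and P(6, 6) = 66; 49 is not s-gonal.
s = 7: P(7, 4) = 34 and P(7, 5) = 55; 49 is not s-gonal.
s = 11: P(11, 3) = 30 and P(11, 4) = 58; 49 is not s-gonal.
s = 12: P(12, 3) = 33 and P(12, 4) = 64; 49 is not s-gonal.
Hits: s ∈ {4} → 1.

1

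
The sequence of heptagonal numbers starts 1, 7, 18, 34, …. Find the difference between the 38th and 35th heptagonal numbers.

38·(5·38 − 3)/2 = 3553 and 35·(5·35 − 3)/2 = 3010.
Difference: 3553 − 3010 = 543.

543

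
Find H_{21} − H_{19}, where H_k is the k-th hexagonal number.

21·(2·21 − 1) = 861 and 19·(2·19 − 1) = 703.
Difference: 861 − 703 = 158.

158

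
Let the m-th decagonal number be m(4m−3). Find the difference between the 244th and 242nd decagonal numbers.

244·(4·244 − 3) = 237412 and 242·(4·242 − 3) = 233530.
Difference: 237412 − 233530 = 3882.

3882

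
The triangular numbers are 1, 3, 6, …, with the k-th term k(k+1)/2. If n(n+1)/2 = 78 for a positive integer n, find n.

12

Set n(n+1)/2 = 78, giving n² + n − 156 = 0.
So n = (-1 + 25) / 2 = 24/2 = 12.
Check: 12·13/2 = 78. ✓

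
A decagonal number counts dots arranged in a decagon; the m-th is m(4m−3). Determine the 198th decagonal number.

198·(4·198 − 3) = 198·789 = 156222.

156222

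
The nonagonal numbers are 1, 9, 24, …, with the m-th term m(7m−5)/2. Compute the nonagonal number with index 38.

38·(7·38 − 5)/2 = 38·261/2 = 4959.

4959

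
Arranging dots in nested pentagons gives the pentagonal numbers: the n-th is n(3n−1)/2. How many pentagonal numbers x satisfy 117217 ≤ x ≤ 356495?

208

The n-th pentagonal number is n(3n−1)/2.
Smallest index with value ≥ 117217: n = 280 (giving 117460).
Largest index with value ≤ 356495: n = 487 (giving 355510).
Indices 280 through 487: 208 terms.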